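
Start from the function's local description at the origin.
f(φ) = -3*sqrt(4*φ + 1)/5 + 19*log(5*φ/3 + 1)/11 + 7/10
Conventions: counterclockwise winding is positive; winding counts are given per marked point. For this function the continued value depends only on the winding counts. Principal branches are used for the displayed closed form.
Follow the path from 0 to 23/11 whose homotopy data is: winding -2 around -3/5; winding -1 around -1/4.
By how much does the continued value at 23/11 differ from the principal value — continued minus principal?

Continued minus principal equals ((6/55)*sqrt(1133)) - ((76/11)*pi)*i.

The rational part is single-valued and drops out of the difference; each branch term changes only by its own monodromy.
(19/11)*log(1 - φ/(-3/5)): each positive loop around -3/5 adds 2*pi*i to the log, so winding -2 contributes (19/11)*(-2)*2*pi*i = -(76/11)*pi*i.
(-3/5)*sqrt(1 - φ/(-1/4)): winding -1 is odd, the square root flips sign, contributing -2*(-3/5)*sqrt(1 - (23/11)/(-1/4)) = -2*(-3/5)*sqrt(103/11) = (6/55)*sqrt(1133).
Summing the contributions at φ = 23/11 gives ((6/55)*sqrt(1133)) - ((76/11)*pi)*i.


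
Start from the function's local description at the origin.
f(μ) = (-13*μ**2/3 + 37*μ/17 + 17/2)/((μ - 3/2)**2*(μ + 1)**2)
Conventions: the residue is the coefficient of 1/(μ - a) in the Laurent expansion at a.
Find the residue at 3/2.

The residue is -4228/2125.

At the order-2 pole 3/2 set g(μ) = (μ - (3/2))^2*f(μ) = (-13*μ**2/3 + 37*μ/17 + 17/2)/(μ + 1)**2.
Order-2 pole: residue = g'(a); g'(3/2) = -4228/2125, so the residue is -4228/2125.


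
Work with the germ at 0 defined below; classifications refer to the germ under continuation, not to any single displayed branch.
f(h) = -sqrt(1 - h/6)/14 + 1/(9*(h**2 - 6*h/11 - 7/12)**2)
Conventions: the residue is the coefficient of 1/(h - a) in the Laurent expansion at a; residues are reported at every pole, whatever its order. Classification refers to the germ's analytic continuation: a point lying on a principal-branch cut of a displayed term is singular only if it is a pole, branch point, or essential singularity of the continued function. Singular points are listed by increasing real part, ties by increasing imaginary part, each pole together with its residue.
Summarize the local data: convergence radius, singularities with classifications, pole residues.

Denominator factor (h**2 - 6*h/11 - 7/12)^2: discriminant 955/363, real irrational roots 3/11 + (1/66)*sqrt(2865) and 3/11 - (1/66)*sqrt(2865); poles of order 2, moduli 3/11 + (1/66)*sqrt(2865) and -3/11 + (1/66)*sqrt(2865).
Branch term (-1/14)*sqrt(1 - h/(6)): its argument vanishes at h = 6, a square-root branch point, modulus 6.
The radius of convergence is the smallest modulus among the singular points: -3/11 + (1/66)*sqrt(2865).
The branch term is analytic at 3/11 - (1/66)*sqrt(2865) and contributes nothing to the residue; only the rational part matters.
The factor h**2 - 6*h/11 - 7/12 splits as (h - a)(h - a') with a = 3/11 - (1/66)*sqrt(2865), a' = 3/11 + (1/66)*sqrt(2865). At the order-2 pole a set g(h) = (h - a)^2*(rational part) = [1/9] / (h - a')^2.
Order-2 pole: residue = g'(a); g'(3/11 - (1/66)*sqrt(2865)) = (2662/2736075)*sqrt(2865), so the residue is (2662/2736075)*sqrt(2865).
The branch term is analytic at 3/11 + (1/66)*sqrt(2865) and contributes nothing to the residue; only the rational part matters.
The factor h**2 - 6*h/11 - 7/12 splits as (h - a)(h - a') with a = 3/11 + (1/66)*sqrt(2865), a' = 3/11 - (1/66)*sqrt(2865). At the order-2 pole a set g(h) = (h - a)^2*(rational part) = [1/9] / (h - a')^2.
Order-2 pole: residue = g'(a); g'(3/11 + (1/66)*sqrt(2865)) = -(2662/2736075)*sqrt(2865), so the residue is -(2662/2736075)*sqrt(2865).
List the singular points by increasing real part (a conjugate pair: the negative imaginary part first).

Radius of convergence at 0: -3/11 + (1/66)*sqrt(2865).
At 3/11 - (1/66)*sqrt(2865): a pole of order 2; residue (2662/2736075)*sqrt(2865).
At 3/11 + (1/66)*sqrt(2865): a pole of order 2; residue -(2662/2736075)*sqrt(2865).
At 6: an algebraic (square-root) branch point.


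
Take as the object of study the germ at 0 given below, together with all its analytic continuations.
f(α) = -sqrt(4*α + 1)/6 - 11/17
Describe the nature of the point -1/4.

The term (-1/6)*sqrt(1 - α/(-1/4)) has argument 1 - -1/4/(-1/4) = 0 at -1/4: a square-root (algebraic, two-sheeted) branch point; the remaining terms are analytic or single-valued there.

The point is an algebraic (square-root) branch point.


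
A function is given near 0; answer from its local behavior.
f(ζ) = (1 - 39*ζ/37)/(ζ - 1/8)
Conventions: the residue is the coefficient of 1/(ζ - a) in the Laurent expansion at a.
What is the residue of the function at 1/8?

The residue is 257/296.

At the order-1 pole 1/8 set g(ζ) = (ζ - (1/8))*f(ζ) = 1 - 39*ζ/37.
Simple pole: residue = g(a) at a = 1/8, which is 257/296.


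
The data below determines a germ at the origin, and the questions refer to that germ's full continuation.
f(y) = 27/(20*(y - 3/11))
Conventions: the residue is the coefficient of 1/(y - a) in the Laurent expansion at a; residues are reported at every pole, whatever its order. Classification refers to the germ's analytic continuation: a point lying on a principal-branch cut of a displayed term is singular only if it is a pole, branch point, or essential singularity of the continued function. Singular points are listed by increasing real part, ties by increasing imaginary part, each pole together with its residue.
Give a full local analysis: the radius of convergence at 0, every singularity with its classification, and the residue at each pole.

Radius of convergence at 0: 3/11.
At 3/11: a pole of order 1; residue 27/20.

Denominator factor (y - 3/11): pole of order 1 at 3/11, modulus 3/11.
The radius of convergence is the smallest modulus among the singular points: 3/11.
At the order-1 pole 3/11 set g(y) = (y - (3/11))*f(y) = 27/20.
Simple pole: residue = g(a) at a = 3/11, which is 27/20.


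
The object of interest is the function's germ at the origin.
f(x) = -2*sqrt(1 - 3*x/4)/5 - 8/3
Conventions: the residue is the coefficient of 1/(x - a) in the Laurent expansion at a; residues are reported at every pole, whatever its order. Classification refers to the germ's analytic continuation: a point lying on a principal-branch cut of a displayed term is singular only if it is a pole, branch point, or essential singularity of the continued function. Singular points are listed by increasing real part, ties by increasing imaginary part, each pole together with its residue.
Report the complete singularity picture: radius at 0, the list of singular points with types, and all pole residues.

Radius of convergence at 0: 4/3.
At 4/3: an algebraic (square-root) branch point.

Branch term (-2/5)*sqrt(1 - x/(4/3)): its argument vanishes at x = 4/3, a square-root branch point, modulus 4/3.
The radius of convergence is the smallest modulus among the singular points: 4/3.


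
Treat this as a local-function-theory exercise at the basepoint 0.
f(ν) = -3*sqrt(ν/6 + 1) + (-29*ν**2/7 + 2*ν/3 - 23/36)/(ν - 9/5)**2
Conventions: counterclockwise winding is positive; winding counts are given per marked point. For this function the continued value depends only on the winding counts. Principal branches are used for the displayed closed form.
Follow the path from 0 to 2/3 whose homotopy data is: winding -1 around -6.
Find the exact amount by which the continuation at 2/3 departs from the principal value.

Continued minus principal equals (2)*sqrt(10).

The rational part is single-valued and drops out of the difference; each branch term changes only by its own monodromy.
(-3)*sqrt(1 - ν/(-6)): winding -1 is odd, the square root flips sign, contributing -2*(-3)*sqrt(1 - (2/3)/(-6)) = -2*(-3)*sqrt(10/9) = (2)*sqrt(10).
Summing the contributions at ν = 2/3 gives (2)*sqrt(10).


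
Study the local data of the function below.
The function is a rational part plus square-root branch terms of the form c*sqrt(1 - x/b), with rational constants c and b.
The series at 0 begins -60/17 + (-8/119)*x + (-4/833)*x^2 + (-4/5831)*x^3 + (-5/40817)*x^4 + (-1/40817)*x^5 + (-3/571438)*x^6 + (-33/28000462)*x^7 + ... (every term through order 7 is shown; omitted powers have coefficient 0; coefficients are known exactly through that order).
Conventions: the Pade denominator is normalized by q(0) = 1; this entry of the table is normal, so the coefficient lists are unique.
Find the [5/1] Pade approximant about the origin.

The Pade approximant has numerator coefficients [-60/17, 82/119, 8/833, 2/5831, 1/40817, 1/571438]; denominator coefficients [1, -3/14].

Taylor coefficients needed (read off): a_0 = -60/17, a_1 = -8/119, a_2 = -4/833, a_3 = -4/5831, a_4 = -5/40817, a_5 = -1/40817, a_6 = -3/571438.
Write the denominator as Q(x) = 1 + q1*x. Requiring Q*f - P = O(x^7) with deg P <= 5 kills the coefficients of x^6..x^6 in Q*f:
  x^6: a_6 + q1*a_5 = 0, i.e. -3/571438 + (-1/40817)*q1 = 0.
Solving this linear system: q1 = -3/14.
The numerator is Q*f truncated at degree 5: P0 = a_0 = -60/17; P1 = a_1 + q1*a_0 = 82/119; P2 = a_2 + q1*a_1 = 8/833; P3 = a_3 + q1*a_2 = 2/5831; P4 = a_4 + q1*a_3 = 1/40817; P5 = a_5 + q1*a_4 = 1/571438.


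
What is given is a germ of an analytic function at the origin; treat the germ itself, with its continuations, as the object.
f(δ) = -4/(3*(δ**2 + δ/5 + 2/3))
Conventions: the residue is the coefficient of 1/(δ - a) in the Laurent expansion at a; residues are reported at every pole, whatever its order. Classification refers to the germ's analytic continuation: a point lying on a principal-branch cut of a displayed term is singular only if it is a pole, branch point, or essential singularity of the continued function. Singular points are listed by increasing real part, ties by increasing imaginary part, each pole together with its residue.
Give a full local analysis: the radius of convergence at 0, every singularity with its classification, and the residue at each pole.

Radius of convergence at 0: (1/3)*sqrt(6).
At (-1/10) - ((1/30)*sqrt(591))*i: a pole of order 1; residue -((20/591)*sqrt(591))*i.
At (-1/10) + ((1/30)*sqrt(591))*i: a pole of order 1; residue ((20/591)*sqrt(591))*i.

Denominator factor (δ**2 + δ/5 + 2/3): discriminant -197/75, complex-conjugate roots (-1/10) + ((1/30)*sqrt(591))*i and (-1/10) - ((1/30)*sqrt(591))*i; poles of order 1, moduli (1/3)*sqrt(6) and (1/3)*sqrt(6).
The radius of convergence is the smallest modulus among the singular points: (1/3)*sqrt(6).
The factor δ**2 + δ/5 + 2/3 splits as (δ - a)(δ - a') with a = (-1/10) - ((1/30)*sqrt(591))*i, a' = (-1/10) + ((1/30)*sqrt(591))*i. At the order-1 pole a set g(δ) = (δ - a)*f(δ) = [-4/3] / (δ - a').
Simple pole: residue = g(a) at a = (-1/10) - ((1/30)*sqrt(591))*i, which is -((20/591)*sqrt(591))*i.
The factor δ**2 + δ/5 + 2/3 splits as (δ - a)(δ - a') with a = (-1/10) + ((1/30)*sqrt(591))*i, a' = (-1/10) - ((1/30)*sqrt(591))*i. At the order-1 pole a set g(δ) = (δ - a)*f(δ) = [-4/3] / (δ - a').
Simple pole: residue = g(a) at a = (-1/10) + ((1/30)*sqrt(591))*i, which is ((20/591)*sqrt(591))*i.
List the singular points by increasing real part (a conjugate pair: the negative imaginary part first).


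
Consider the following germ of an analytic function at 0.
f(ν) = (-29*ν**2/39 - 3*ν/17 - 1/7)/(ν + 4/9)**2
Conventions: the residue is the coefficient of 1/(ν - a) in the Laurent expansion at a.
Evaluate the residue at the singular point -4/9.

At the order-2 pole -4/9 set g(ν) = (ν - (-4/9))^2*f(ν) = -29*ν**2/39 - 3*ν/17 - 1/7.
Order-2 pole: residue = g'(a); g'(-4/9) = 2891/5967, so the residue is 2891/5967.

The residue is 2891/5967.


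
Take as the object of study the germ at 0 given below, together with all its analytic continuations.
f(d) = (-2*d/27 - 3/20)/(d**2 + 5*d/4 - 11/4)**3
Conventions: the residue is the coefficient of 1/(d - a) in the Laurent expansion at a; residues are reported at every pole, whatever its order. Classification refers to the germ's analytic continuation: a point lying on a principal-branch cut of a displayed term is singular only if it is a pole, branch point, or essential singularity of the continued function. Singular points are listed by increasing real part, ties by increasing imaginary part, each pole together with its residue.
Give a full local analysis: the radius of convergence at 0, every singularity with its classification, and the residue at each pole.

Radius of convergence at 0: -5/8 + (1/8)*sqrt(201).
At -5/8 - (1/8)*sqrt(201): a pole of order 3; residue (28672/365427045)*sqrt(201).
At -5/8 + (1/8)*sqrt(201): a pole of order 3; residue -(28672/365427045)*sqrt(201).

Denominator factor (d**2 + 5*d/4 - 11/4)^3: discriminant 201/16, real irrational roots -5/8 + (1/8)*sqrt(201) and -5/8 - (1/8)*sqrt(201); poles of order 3, moduli -5/8 + (1/8)*sqrt(201) and 5/8 + (1/8)*sqrt(201).
The radius of convergence is the smallest modulus among the singular points: -5/8 + (1/8)*sqrt(201).
The factor d**2 + 5*d/4 - 11/4 splits as (d - a)(d - a') with a = -5/8 - (1/8)*sqrt(201), a' = -5/8 + (1/8)*sqrt(201). At the order-3 pole a set g(d) = (d - a)^3*f(d) = [-2*d/27 - 3/20] / (d - a')^3.
Order-3 pole: residue = g''(a)/2; g''(-5/8 - (1/8)*sqrt(201)) = (57344/365427045)*sqrt(201), so the residue is (28672/365427045)*sqrt(201).
The factor d**2 + 5*d/4 - 11/4 splits as (d - a)(d - a') with a = -5/8 + (1/8)*sqrt(201), a' = -5/8 - (1/8)*sqrt(201). At the order-3 pole a set g(d) = (d - a)^3*f(d) = [-2*d/27 - 3/20] / (d - a')^3.
Order-3 pole: residue = g''(a)/2; g''(-5/8 + (1/8)*sqrt(201)) = -(57344/365427045)*sqrt(201), so the residue is -(28672/365427045)*sqrt(201).
List the singular points by increasing real part (a conjugate pair: the negative imaginary part first).


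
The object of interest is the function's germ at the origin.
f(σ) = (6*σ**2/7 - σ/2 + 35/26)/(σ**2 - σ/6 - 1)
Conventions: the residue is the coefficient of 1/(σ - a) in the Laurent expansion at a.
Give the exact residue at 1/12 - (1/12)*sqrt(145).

The factor σ**2 - σ/6 - 1 splits as (σ - a)(σ - a') with a = 1/12 - (1/12)*sqrt(145), a' = 1/12 + (1/12)*sqrt(145). At the order-1 pole a set g(σ) = (σ - a)*f(σ) = [6*σ**2/7 - σ/2 + 35/26] / (σ - a').
Simple pole: residue = g(a) at a = 1/12 - (1/12)*sqrt(145), which is -5/28 - (4747/52780)*sqrt(145).

The residue is -5/28 - (4747/52780)*sqrt(145).


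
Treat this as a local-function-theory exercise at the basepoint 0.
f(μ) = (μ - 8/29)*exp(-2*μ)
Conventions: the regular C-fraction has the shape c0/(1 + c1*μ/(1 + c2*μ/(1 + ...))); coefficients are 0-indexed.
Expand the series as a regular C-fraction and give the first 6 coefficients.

The regular C-fraction coefficients are [-8/29, 45/8, -1433/360, 19088/64485, -1095230/1709569, 723187811/3919828170].

Taylor coefficients (expand at 0): a_0 = -8/29, a_1 = 45/29, a_2 = -74/29, a_3 = 206/87, a_4 = -44/29, a_5 = 322/435.
c0 = a_0 = -8/29. Peel one level at a time: if S = 1 + c*μ/S' with S'(0) = 1, then c is the μ-coefficient of S and S' = c*μ/(S - 1).
S_1 = c0/f = 1 + (45/8)*μ + (1433/64)*μ^2 + ...; c1 = 45/8.
S_2 = c1*μ/(S_1 - 1) = 1 + (-1433/360)*μ + (2386/2025)*μ^2 + ...; c2 = -1433/360.
S_3 = c2*μ/(S_2 - 1) = 1 + (19088/64485)*μ + (3504736/18481401)*μ^2 + ...; c3 = 19088/64485.
S_4 = c3*μ/(S_3 - 1) = 1 + (-1095230/1709569)*μ + (504667/4269747)*μ^2 + ...; c4 = -1095230/1709569.
S_5 = c4*μ/(S_4 - 1) = 1 + (723187811/3919828170)*μ + ...; c5 = 723187811/3919828170.


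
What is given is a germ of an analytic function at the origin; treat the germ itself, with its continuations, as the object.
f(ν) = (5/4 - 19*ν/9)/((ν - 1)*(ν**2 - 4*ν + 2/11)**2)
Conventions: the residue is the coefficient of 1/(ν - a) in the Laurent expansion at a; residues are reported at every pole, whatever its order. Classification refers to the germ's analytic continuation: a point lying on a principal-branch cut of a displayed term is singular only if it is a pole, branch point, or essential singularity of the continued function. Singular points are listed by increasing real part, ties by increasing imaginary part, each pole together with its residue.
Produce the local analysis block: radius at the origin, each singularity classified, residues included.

Radius of convergence at 0: 2 - (1/11)*sqrt(462).
At 2 - (1/11)*sqrt(462): a pole of order 2; residue 121/2232 - (12001/7874496)*sqrt(462).
At 1: a pole of order 1; residue -121/1116.
At 2 + (1/11)*sqrt(462): a pole of order 2; residue 121/2232 + (12001/7874496)*sqrt(462).

Denominator factor (ν - 1): pole of order 1 at 1, modulus 1.
Denominator factor (ν**2 - 4*ν + 2/11)^2: discriminant 168/11, real irrational roots 2 + (1/11)*sqrt(462) and 2 - (1/11)*sqrt(462); poles of order 2, moduli 2 + (1/11)*sqrt(462) and 2 - (1/11)*sqrt(462).
The radius of convergence is the smallest modulus among the singular points: 2 - (1/11)*sqrt(462).
The factor ν**2 - 4*ν + 2/11 splits as (ν - a)(ν - a') with a = 2 - (1/11)*sqrt(462), a' = 2 + (1/11)*sqrt(462). At the order-2 pole a set g(ν) = (ν - a)^2*f(ν) = [(5/4 - 19*ν/9)/(ν - 1)] / (ν - a')^2.
Order-2 pole: residue = g'(a); g'(2 - (1/11)*sqrt(462)) = 121/2232 - (12001/7874496)*sqrt(462), so the residue is 121/2232 - (12001/7874496)*sqrt(462).
At the order-1 pole 1 set g(ν) = (ν - (1))*f(ν) = (5/4 - 19*ν/9)/(ν**2 - 4*ν + 2/11)**2.
Simple pole: residue = g(a) at a = 1, which is -121/1116.
The factor ν**2 - 4*ν + 2/11 splits as (ν - a)(ν - a') with a = 2 + (1/11)*sqrt(462), a' = 2 - (1/11)*sqrt(462). At the order-2 pole a set g(ν) = (ν - a)^2*f(ν) = [(5/4 - 19*ν/9)/(ν - 1)] / (ν - a')^2.
Order-2 pole: residue = g'(a); g'(2 + (1/11)*sqrt(462)) = 121/2232 + (12001/7874496)*sqrt(462), so the residue is 121/2232 + (12001/7874496)*sqrt(462).
List the singular points by increasing real part (a conjugate pair: the negative imaginary part first).


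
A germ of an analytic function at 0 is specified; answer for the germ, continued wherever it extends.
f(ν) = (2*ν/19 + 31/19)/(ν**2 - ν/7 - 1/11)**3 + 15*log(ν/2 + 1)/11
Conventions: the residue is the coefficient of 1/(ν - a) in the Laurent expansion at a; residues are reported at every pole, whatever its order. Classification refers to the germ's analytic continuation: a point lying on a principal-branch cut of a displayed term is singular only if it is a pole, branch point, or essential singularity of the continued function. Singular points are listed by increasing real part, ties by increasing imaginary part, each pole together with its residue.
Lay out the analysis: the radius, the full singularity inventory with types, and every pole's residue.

Denominator factor (ν**2 - ν/7 - 1/11)^3: discriminant 207/539, real irrational roots 1/14 + (3/154)*sqrt(253) and 1/14 - (3/154)*sqrt(253); poles of order 3, moduli 1/14 + (3/154)*sqrt(253) and -1/14 + (3/154)*sqrt(253).
Branch term (15/11)*log(1 - ν/(-2)): its argument vanishes at ν = -2, a logarithmic branch point, modulus 2.
The radius of convergence is the smallest modulus among the singular points: -1/14 + (3/154)*sqrt(253).
The branch term is analytic at 1/14 - (3/154)*sqrt(253) and contributes nothing to the residue; only the rational part matters.
The factor ν**2 - ν/7 - 1/11 splits as (ν - a)(ν - a') with a = 1/14 - (3/154)*sqrt(253), a' = 1/14 + (3/154)*sqrt(253). At the order-3 pole a set g(ν) = (ν - a)^3*(rational part) = [2*ν/19 + 31/19] / (ν - a')^3.
Order-3 pole: residue = g''(a)/2; g''(1/14 - (3/154)*sqrt(253)) = -(253334312/18725013)*sqrt(253), so the residue is -(126667156/18725013)*sqrt(253).
The branch term is analytic at 1/14 + (3/154)*sqrt(253) and contributes nothing to the residue; only the rational part matters.
The factor ν**2 - ν/7 - 1/11 splits as (ν - a)(ν - a') with a = 1/14 + (3/154)*sqrt(253), a' = 1/14 - (3/154)*sqrt(253). At the order-3 pole a set g(ν) = (ν - a)^3*(rational part) = [2*ν/19 + 31/19] / (ν - a')^3.
Order-3 pole: residue = g''(a)/2; g''(1/14 + (3/154)*sqrt(253)) = (253334312/18725013)*sqrt(253), so the residue is (126667156/18725013)*sqrt(253).
List the singular points by increasing real part (a conjugate pair: the negative imaginary part first).

Radius of convergence at 0: -1/14 + (3/154)*sqrt(253).
At -2: a logarithmic branch point.
At 1/14 - (3/154)*sqrt(253): a pole of order 3; residue -(126667156/18725013)*sqrt(253).
At 1/14 + (3/154)*sqrt(253): a pole of order 3; residue (126667156/18725013)*sqrt(253).


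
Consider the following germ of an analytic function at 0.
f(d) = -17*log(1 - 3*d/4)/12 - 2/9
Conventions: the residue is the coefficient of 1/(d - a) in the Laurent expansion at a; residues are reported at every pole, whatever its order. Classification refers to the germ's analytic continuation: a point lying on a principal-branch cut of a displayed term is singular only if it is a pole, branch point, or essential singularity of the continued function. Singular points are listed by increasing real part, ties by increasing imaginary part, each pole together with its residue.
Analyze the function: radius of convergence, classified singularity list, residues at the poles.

Radius of convergence at 0: 4/3.
At 4/3: a logarithmic branch point.

Branch term (-17/12)*log(1 - d/(4/3)): its argument vanishes at d = 4/3, a logarithmic branch point, modulus 4/3.
The radius of convergence is the smallest modulus among the singular points: 4/3.


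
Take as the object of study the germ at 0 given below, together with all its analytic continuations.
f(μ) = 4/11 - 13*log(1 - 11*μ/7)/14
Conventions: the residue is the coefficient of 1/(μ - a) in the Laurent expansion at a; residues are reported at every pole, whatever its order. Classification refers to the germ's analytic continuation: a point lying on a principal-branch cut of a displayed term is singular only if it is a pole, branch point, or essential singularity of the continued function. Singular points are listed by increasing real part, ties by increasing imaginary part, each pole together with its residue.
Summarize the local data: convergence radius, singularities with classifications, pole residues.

Radius of convergence at 0: 7/11.
At 7/11: a logarithmic branch point.

Branch term (-13/14)*log(1 - μ/(7/11)): its argument vanishes at μ = 7/11, a logarithmic branch point, modulus 7/11.
The radius of convergence is the smallest modulus among the singular points: 7/11.


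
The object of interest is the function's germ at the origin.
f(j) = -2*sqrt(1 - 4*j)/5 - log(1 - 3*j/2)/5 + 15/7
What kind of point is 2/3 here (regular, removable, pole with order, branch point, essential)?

The term (-1/5)*log(1 - j/(2/3)) has argument 1 - 2/3/(2/3) = 0 at 2/3: a logarithmic (infinitely-sheeted) branch point; the remaining terms are analytic or single-valued there.

The point is a logarithmic branch point.


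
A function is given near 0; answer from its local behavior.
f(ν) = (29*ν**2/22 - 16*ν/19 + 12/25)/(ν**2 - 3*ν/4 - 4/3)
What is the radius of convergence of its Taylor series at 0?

The radius of convergence is -3/8 + (1/24)*sqrt(849).

Denominator factor (ν**2 - 3*ν/4 - 4/3): discriminant 283/48, real irrational roots 3/8 + (1/24)*sqrt(849) and 3/8 - (1/24)*sqrt(849); poles of order 1, moduli 3/8 + (1/24)*sqrt(849) and -3/8 + (1/24)*sqrt(849).
The radius of convergence is the smallest modulus among the singular points: -3/8 + (1/24)*sqrt(849).


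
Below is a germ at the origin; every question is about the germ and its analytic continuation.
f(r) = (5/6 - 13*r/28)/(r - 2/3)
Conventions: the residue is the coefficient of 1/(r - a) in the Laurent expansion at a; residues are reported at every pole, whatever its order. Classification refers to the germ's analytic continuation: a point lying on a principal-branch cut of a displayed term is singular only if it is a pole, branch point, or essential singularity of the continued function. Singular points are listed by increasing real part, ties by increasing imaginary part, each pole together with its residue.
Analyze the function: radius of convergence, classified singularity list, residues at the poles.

Radius of convergence at 0: 2/3.
At 2/3: a pole of order 1; residue 11/21.

Denominator factor (r - 2/3): pole of order 1 at 2/3, modulus 2/3.
The radius of convergence is the smallest modulus among the singular points: 2/3.
At the order-1 pole 2/3 set g(r) = (r - (2/3))*f(r) = 5/6 - 13*r/28.
Simple pole: residue = g(a) at a = 2/3, which is 11/21.


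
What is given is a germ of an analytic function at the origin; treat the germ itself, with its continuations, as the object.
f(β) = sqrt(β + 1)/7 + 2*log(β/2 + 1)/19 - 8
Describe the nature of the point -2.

The point is a logarithmic branch point.

The term (2/19)*log(1 - β/(-2)) has argument 1 - -2/(-2) = 0 at -2: a logarithmic (infinitely-sheeted) branch point; the remaining terms are analytic or single-valued there.


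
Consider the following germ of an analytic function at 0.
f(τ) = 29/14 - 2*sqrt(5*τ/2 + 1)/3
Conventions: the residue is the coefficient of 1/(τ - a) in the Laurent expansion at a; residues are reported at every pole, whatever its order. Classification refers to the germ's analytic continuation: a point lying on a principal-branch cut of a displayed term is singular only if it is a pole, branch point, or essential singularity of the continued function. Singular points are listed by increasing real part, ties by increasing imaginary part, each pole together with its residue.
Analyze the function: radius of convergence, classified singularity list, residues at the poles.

Radius of convergence at 0: 2/5.
At -2/5: an algebraic (square-root) branch point.

Branch term (-2/3)*sqrt(1 - τ/(-2/5)): its argument vanishes at τ = -2/5, a square-root branch point, modulus 2/5.
The radius of convergence is the smallest modulus among the singular points: 2/5.


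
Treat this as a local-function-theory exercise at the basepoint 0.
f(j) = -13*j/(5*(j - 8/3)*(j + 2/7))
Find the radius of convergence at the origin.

The radius of convergence is 2/7.

Denominator factor (j - 8/3): pole of order 1 at 8/3, modulus 8/3.
Denominator factor (j + 2/7): pole of order 1 at -2/7, modulus 2/7.
The radius of convergence is the smallest modulus among the singular points: 2/7.


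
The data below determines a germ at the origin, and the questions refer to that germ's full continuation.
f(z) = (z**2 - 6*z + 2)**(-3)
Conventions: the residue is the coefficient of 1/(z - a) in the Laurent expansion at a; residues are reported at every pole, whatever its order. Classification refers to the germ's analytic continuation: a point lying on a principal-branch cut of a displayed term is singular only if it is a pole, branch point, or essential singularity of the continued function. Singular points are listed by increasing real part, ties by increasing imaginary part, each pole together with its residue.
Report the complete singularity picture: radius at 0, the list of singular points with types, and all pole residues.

Denominator factor (z**2 - 6*z + 2)^3: discriminant 28, real irrational roots 3 + sqrt(7) and 3 - sqrt(7); poles of order 3, moduli 3 + sqrt(7) and 3 - sqrt(7).
The radius of convergence is the smallest modulus among the singular points: 3 - sqrt(7).
The factor z**2 - 6*z + 2 splits as (z - a)(z - a') with a = 3 - sqrt(7), a' = 3 + sqrt(7). At the order-3 pole a set g(z) = (z - a)^3*f(z) = [1] / (z - a')^3.
Order-3 pole: residue = g''(a)/2; g''(3 - sqrt(7)) = -(3/2744)*sqrt(7), so the residue is -(3/5488)*sqrt(7).
The factor z**2 - 6*z + 2 splits as (z - a)(z - a') with a = 3 + sqrt(7), a' = 3 - sqrt(7). At the order-3 pole a set g(z) = (z - a)^3*f(z) = [1] / (z - a')^3.
Order-3 pole: residue = g''(a)/2; g''(3 + sqrt(7)) = (3/2744)*sqrt(7), so the residue is (3/5488)*sqrt(7).
List the singular points by increasing real part (a conjugate pair: the negative imaginary part first).

Radius of convergence at 0: 3 - sqrt(7).
At 3 - sqrt(7): a pole of order 3; residue -(3/5488)*sqrt(7).
At 3 + sqrt(7): a pole of order 3; residue (3/5488)*sqrt(7).


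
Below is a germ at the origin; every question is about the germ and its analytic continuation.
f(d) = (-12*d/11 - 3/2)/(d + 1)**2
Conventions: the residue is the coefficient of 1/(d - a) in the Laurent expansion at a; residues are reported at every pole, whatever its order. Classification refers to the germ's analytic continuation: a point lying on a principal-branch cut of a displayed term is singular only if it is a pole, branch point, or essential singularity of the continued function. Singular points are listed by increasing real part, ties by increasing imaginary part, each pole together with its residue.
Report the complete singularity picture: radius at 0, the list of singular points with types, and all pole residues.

Radius of convergence at 0: 1.
At -1: a pole of order 2; residue -12/11.

Denominator factor (d + 1)^2: pole of order 2 at -1, modulus 1.
The radius of convergence is the smallest modulus among the singular points: 1.
At the order-2 pole -1 set g(d) = (d - (-1))^2*f(d) = -12*d/11 - 3/2.
Order-2 pole: residue = g'(a); g'(-1) = -12/11, so the residue is -12/11.


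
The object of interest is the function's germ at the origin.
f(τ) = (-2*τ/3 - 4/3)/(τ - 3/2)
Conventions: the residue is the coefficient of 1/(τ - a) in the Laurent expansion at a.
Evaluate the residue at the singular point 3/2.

At the order-1 pole 3/2 set g(τ) = (τ - (3/2))*f(τ) = -2*τ/3 - 4/3.
Simple pole: residue = g(a) at a = 3/2, which is -7/3.

The residue is -7/3.


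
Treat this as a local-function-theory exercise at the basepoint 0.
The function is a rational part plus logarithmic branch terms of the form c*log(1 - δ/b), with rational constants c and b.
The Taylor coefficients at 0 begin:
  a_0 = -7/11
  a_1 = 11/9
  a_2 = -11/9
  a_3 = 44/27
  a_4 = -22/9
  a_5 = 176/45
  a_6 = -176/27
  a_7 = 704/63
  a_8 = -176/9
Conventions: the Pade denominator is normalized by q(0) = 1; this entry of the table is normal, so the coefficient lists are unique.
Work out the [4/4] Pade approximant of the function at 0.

The Pade approximant has numerator coefficients [-7/11, -131/99, 13/33, 3268/2079, 4538/10395]; denominator coefficients [1, 4, 36/7, 16/7, 8/35].

Taylor coefficients needed (read off): a_0 = -7/11, a_1 = 11/9, a_2 = -11/9, a_3 = 44/27, a_4 = -22/9, a_5 = 176/45, a_6 = -176/27, a_7 = 704/63, a_8 = -176/9.
Write the denominator as Q(δ) = 1 + q1*δ + q2*δ^2 + q3*δ^3 + q4*δ^4. Requiring Q*f - P = O(δ^9) with deg P <= 4 kills the coefficients of δ^5..δ^8 in Q*f:
  δ^5: a_5 + q1*a_4 + q2*a_3 + q3*a_2 + q4*a_1 = 0, i.e. 176/45 + (-22/9)*q1 + (44/27)*q2 + (-11/9)*q3 + (11/9)*q4 = 0.
  δ^6: a_6 + q1*a_5 + q2*a_4 + q3*a_3 + q4*a_2 = 0, i.e. -176/27 + (176/45)*q1 + (-22/9)*q2 + (44/27)*q3 + (-11/9)*q4 = 0.
  δ^7: a_7 + q1*a_6 + q2*a_5 + q3*a_4 + q4*a_3 = 0, i.e. 704/63 + (-176/27)*q1 + (176/45)*q2 + (-22/9)*q3 + (44/27)*q4 = 0.
  δ^8: a_8 + q1*a_7 + q2*a_6 + q3*a_5 + q4*a_4 = 0, i.e. -176/9 + (704/63)*q1 + (-176/27)*q2 + (176/45)*q3 + (-22/9)*q4 = 0.
Solving this linear system: q1 = 4, q2 = 36/7, q3 = 16/7, q4 = 8/35.
The numerator is Q*f truncated at degree 4: P0 = a_0 = -7/11; P1 = a_1 + q1*a_0 = -131/99; P2 = a_2 + q1*a_1 + q2*a_0 = 13/33; P3 = a_3 + q1*a_2 + q2*a_1 + q3*a_0 = 3268/2079; P4 = a_4 + q1*a_3 + q2*a_2 + q3*a_1 + q4*a_0 = 4538/10395.


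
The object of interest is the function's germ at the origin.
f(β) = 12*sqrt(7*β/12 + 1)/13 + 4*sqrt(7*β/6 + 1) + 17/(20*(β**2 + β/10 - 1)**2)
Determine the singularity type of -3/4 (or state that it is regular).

Denominator factors: β**2 + β/10 - 1 = -41/80 at β = -3/4 — none vanishes.
Branch term sqrt(1 - β/(-12/7)): argument at -3/4 is 9/16, nonzero, so -3/4 is not its branch point (a point on a principal cut is still regular for the continued germ).
Branch term sqrt(1 - β/(-6/7)): argument at -3/4 is 1/8, nonzero, so -3/4 is not its branch point (a point on a principal cut is still regular for the continued germ).
So the germ continues analytically to -3/4.

The point is a regular point.


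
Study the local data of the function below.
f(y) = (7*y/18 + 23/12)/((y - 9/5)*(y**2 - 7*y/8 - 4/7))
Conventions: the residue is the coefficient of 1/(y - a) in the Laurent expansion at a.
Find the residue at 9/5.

At the order-1 pole 9/5 set g(y) = (y - (9/5))*f(y) = (7*y/18 + 23/12)/(y**2 - 7*y/8 - 4/7).
Simple pole: residue = g(a) at a = 9/5, which is 10990/4593.

The residue is 10990/4593.


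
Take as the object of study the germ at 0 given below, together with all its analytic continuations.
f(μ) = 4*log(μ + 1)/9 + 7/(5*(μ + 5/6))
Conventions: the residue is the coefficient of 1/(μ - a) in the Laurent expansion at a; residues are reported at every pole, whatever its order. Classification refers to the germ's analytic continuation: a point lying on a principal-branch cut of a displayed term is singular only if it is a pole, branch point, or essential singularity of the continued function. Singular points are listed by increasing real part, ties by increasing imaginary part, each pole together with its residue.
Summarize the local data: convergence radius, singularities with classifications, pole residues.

Radius of convergence at 0: 5/6.
At -1: a logarithmic branch point.
At -5/6: a pole of order 1; residue 7/5.

Denominator factor (μ + 5/6): pole of order 1 at -5/6, modulus 5/6.
Branch term (4/9)*log(1 - μ/(-1)): its argument vanishes at μ = -1, a logarithmic branch point, modulus 1.
The radius of convergence is the smallest modulus among the singular points: 5/6.
The branch term is analytic at -5/6 and contributes nothing to the residue; only the rational part matters.
At the order-1 pole -5/6 set g(μ) = (μ - (-5/6))*(rational part) = 7/5.
Simple pole: residue = g(a) at a = -5/6, which is 7/5.
List the singular points by increasing real part (a conjugate pair: the negative imaginary part first).


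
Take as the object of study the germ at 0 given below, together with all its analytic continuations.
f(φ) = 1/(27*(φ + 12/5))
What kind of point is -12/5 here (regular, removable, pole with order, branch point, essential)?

The denominator factor φ + 12/5 vanishes at -12/5 and appears to the power 1; the numerator there equals 1/27, nonzero, and no other factor vanishes.
Hence a pole whose order is the multiplicity, 1.

The point is a pole of order 1.


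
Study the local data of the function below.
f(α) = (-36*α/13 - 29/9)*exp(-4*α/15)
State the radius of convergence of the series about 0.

The factor exp(-4*α/15) is entire and contributes no finite singular point.
The polynomial part has no poles.
No finite singular points: the Taylor series at 0 converges everywhere.

The radius of convergence is infinite.


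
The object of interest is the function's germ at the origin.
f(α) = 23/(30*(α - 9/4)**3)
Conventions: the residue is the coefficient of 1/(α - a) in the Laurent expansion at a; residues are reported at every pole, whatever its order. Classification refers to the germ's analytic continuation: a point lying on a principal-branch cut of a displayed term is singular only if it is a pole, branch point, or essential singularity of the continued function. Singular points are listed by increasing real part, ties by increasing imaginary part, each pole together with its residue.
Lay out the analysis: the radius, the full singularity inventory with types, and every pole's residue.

Radius of convergence at 0: 9/4.
At 9/4: a pole of order 3; residue 0.

Denominator factor (α - 9/4)^3: pole of order 3 at 9/4, modulus 9/4.
The radius of convergence is the smallest modulus among the singular points: 9/4.
At the order-3 pole 9/4 set g(α) = (α - (9/4))^3*f(α) = 23/30.
Order-3 pole: residue = g''(a)/2; g''(9/4) = 0, so the residue is 0.


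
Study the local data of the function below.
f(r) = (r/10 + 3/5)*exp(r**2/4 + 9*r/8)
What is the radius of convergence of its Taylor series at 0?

The factor exp(r**2/4 + 9*r/8) is entire and contributes no finite singular point.
The polynomial part has no poles.
No finite singular points: the Taylor series at 0 converges everywhere.

The radius of convergence is infinite.


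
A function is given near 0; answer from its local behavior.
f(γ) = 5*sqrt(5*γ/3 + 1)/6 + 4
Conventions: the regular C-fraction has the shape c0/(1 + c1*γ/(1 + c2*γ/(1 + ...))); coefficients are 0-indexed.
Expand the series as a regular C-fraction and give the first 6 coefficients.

The regular C-fraction coefficients are [29/6, -25/174, 65/116, 145/468, 245/468, 65/196].

Taylor coefficients (expand at 0): a_0 = 29/6, a_1 = 25/36, a_2 = -125/432, a_3 = 625/2592, a_4 = -15625/62208, a_5 = 109375/373248.
c0 = a_0 = 29/6. Peel one level at a time: if S = 1 + c*γ/S' with S'(0) = 1, then c is the γ-coefficient of S and S' = c*γ/(S - 1).
S_1 = c0/f = 1 + (-25/174)*γ + (1625/20184)*γ^2 + ...; c1 = -25/174.
S_2 = c1*γ/(S_1 - 1) = 1 + (65/116)*γ + (-25/144)*γ^2 + ...; c2 = 65/116.
S_3 = c2*γ/(S_2 - 1) = 1 + (145/468)*γ + (-35525/219024)*γ^2 + ...; c3 = 145/468.
S_4 = c3*γ/(S_3 - 1) = 1 + (245/468)*γ + (-25/144)*γ^2 + ...; c4 = 245/468.
S_5 = c4*γ/(S_4 - 1) = 1 + (65/196)*γ + ...; c5 = 65/196.


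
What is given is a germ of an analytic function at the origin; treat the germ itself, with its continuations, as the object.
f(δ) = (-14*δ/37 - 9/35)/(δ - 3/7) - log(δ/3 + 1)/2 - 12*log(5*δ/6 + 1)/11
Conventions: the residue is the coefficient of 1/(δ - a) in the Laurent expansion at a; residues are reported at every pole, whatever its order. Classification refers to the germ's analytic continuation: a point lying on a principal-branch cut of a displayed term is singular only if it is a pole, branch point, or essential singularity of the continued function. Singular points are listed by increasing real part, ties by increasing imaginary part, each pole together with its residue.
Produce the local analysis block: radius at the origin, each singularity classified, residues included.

Radius of convergence at 0: 3/7.
At -3: a logarithmic branch point.
At -6/5: a logarithmic branch point.
At 3/7: a pole of order 1; residue -543/1295.

Denominator factor (δ - 3/7): pole of order 1 at 3/7, modulus 3/7.
Branch term (-12/11)*log(1 - δ/(-6/5)): its argument vanishes at δ = -6/5, a logarithmic branch point, modulus 6/5.
Branch term (-1/2)*log(1 - δ/(-3)): its argument vanishes at δ = -3, a logarithmic branch point, modulus 3.
The radius of convergence is the smallest modulus among the singular points: 3/7.
The branch terms are analytic at 3/7 and contribute nothing to the residue; only the rational part matters.
At the order-1 pole 3/7 set g(δ) = (δ - (3/7))*(rational part) = -14*δ/37 - 9/35.
Simple pole: residue = g(a) at a = 3/7, which is -543/1295.
List the singular points by increasing real part (a conjugate pair: the negative imaginary part first).


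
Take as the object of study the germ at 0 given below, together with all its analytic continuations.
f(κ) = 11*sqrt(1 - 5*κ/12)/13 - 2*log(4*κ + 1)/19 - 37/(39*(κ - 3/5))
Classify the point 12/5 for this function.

The point is an algebraic (square-root) branch point.

The term (11/13)*sqrt(1 - κ/(12/5)) has argument 1 - 12/5/(12/5) = 0 at 12/5: a square-root (algebraic, two-sheeted) branch point; the remaining terms are analytic or single-valued there.


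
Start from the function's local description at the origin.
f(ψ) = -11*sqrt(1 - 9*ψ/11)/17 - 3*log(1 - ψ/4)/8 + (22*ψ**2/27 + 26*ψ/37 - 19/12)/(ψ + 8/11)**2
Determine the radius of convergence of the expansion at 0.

Denominator factor (ψ + 8/11)^2: pole of order 2 at -8/11, modulus 8/11.
Branch term (-3/8)*log(1 - ψ/(4)): its argument vanishes at ψ = 4, a logarithmic branch point, modulus 4.
Branch term (-11/17)*sqrt(1 - ψ/(11/9)): its argument vanishes at ψ = 11/9, a square-root branch point, modulus 11/9.
The radius of convergence is the smallest modulus among the singular points: 8/11.

The radius of convergence is 8/11.


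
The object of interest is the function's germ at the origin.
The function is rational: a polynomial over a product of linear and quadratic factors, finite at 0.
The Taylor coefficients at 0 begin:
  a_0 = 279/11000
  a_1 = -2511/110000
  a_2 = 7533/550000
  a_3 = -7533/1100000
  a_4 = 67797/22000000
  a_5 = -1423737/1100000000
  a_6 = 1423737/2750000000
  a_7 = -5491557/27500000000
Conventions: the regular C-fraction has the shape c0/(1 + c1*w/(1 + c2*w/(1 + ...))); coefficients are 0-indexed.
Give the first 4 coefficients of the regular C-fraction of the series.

Taylor coefficients (read off): a_0 = 279/11000, a_1 = -2511/110000, a_2 = 7533/550000, a_3 = -7533/1100000.
c0 = a_0 = 279/11000. Peel one level at a time: if S = 1 + c*w/S' with S'(0) = 1, then c is the w-coefficient of S and S' = c*w/(S - 1).
S_1 = c0/f = 1 + (9/10)*w + (27/100)*w^2 + ...; c1 = 9/10.
S_2 = c1*w/(S_1 - 1) = 1 + (-3/10)*w + (3/50)*w^2 + ...; c2 = -3/10.
S_3 = c2*w/(S_2 - 1) = 1 + (1/5)*w + ...; c3 = 1/5.

The regular C-fraction coefficients are [279/11000, 9/10, -3/10, 1/5].
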